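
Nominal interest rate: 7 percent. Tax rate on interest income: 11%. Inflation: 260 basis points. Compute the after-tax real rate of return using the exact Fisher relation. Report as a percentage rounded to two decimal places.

After-tax nominal return = 7% × (1 − 0.11) = 6.2300%.
1 + r = 1.06230 / 1.02600 = 1.035380
After-tax real rate = 1.035380 − 1 → 3.54%.

3.54%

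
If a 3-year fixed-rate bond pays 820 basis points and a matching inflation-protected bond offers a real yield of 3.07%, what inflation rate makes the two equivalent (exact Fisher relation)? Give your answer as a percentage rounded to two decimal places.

(1 + π) = (1 + i)/(1 + r) = 1.08200 / 1.03070 = 1.049772
Break-even inflation = 1.049772 − 1 → 4.98%.

4.98%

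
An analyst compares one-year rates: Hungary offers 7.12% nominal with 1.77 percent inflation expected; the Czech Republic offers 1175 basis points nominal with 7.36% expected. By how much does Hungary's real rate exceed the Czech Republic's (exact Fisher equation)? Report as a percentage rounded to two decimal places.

Hungary: (1 + 0.0712)/(1 + 0.0177) − 1 = 5.2570%
The Czech Republic: (1 + 0.1175)/(1 + 0.0736) − 1 = 4.0890%
Differential = 5.2570% − 4.0890% = 1.1679% → 1.17%.

1.17%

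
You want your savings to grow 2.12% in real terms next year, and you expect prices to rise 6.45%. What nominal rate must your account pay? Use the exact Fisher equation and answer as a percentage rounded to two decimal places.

(1 + i) = (1 + r)(1 + π) = 1.02120 × 1.06450 = 1.0870674
i = 1.0870674 − 1, so the required nominal rate is 8.71%.

8.71%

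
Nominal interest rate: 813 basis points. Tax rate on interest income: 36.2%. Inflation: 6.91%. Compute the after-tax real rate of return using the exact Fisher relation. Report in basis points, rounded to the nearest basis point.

After-tax nominal return = 8.13% × (1 − 0.362) = 5.18694%.
1 + r = 1.0518694 / 1.06910 = 0.983883
After-tax real rate = 0.983883 − 1 → -161 basis points.

-161 basis points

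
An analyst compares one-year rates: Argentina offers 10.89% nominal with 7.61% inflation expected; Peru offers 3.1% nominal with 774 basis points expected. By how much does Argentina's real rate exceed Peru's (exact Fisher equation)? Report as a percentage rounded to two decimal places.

Argentina: (1 + 0.1089)/(1 + 0.0761) − 1 = 3.0480%
Peru: (1 + 0.0310)/(1 + 0.0774) − 1 = -4.3067%
Differential = 3.0480% − (-4.3067%) = 7.3547% → 7.35%.

7.35%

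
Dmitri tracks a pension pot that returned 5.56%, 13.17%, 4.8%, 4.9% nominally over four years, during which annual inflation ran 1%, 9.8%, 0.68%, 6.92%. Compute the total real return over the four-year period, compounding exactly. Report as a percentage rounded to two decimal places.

10.01%

Nominal growth factor = 1.0556 × 1.1317 × 1.0480 × 1.0490 = 1.313311
Price-level growth factor = 1.0100 × 1.0980 × 1.0068 × 1.0692 = 1.193784
Real growth factor = 1.313311 / 1.193784 = 1.100124
Total real return = 1.100124 − 1 → 10.01%.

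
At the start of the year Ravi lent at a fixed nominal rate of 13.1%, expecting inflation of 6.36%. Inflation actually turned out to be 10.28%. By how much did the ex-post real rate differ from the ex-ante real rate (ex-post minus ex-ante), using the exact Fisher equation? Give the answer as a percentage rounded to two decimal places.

Ex-ante: (1 + 0.1310)/(1 + 0.0636) − 1 = 6.3370%
Ex-post: (1 + 0.1310)/(1 + 0.1028) − 1 = 2.5571%
Difference (ex-post − ex-ante) = -3.7798% → -3.78%.

-3.78%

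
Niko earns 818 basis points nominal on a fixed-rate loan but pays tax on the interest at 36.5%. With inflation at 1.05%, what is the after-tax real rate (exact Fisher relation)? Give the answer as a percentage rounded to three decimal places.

After-tax nominal return = 8.18% × (1 − 0.365) = 5.1943%.
1 + r = 1.051943 / 1.01050 = 1.041012
After-tax real rate = 1.041012 − 1 → 4.101%.

4.101%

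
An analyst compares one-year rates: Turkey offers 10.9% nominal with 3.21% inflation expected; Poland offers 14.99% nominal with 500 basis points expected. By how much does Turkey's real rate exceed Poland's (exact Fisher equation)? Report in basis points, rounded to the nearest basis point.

Turkey: (1 + 0.1090)/(1 + 0.0321) − 1 = 7.4508%
Poland: (1 + 0.1499)/(1 + 0.0500) − 1 = 9.5143%
Differential = 7.4508% − 9.5143% = -2.0635% → -206 basis points.

-206 basis points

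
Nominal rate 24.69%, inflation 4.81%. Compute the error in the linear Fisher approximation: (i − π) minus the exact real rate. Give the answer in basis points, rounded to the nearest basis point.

91 basis points

Approximate: r ≈ 24.690% − 4.810% = 19.8800%
Exact: (1 + 0.2469)/(1 + 0.0481) − 1 = 18.9677%
Error = 19.8800% − 18.9677% = 0.9123% → 91 basis points.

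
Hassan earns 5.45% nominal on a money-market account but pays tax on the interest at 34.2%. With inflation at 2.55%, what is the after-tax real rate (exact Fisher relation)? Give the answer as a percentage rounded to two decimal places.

1.01%

After-tax nominal return = 5.45% × (1 − 0.342) = 3.5861%.
1 + r = 1.035861 / 1.02550 = 1.010103
After-tax real rate = 1.010103 − 1 → 1.01%.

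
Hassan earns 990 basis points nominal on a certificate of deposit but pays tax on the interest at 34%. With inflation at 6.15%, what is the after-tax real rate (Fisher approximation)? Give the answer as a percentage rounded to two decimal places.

0.38%

After-tax nominal return = 9.9% × (1 − 0.34) = 6.5340%.
r ≈ 6.5340% − 6.15% → 0.38%.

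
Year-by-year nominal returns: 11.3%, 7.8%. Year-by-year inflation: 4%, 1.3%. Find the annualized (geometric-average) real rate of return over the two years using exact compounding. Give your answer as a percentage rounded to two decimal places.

Nominal growth factor = 1.1130 × 1.0780 = 1.19981400
Price-level growth factor = 1.0400 × 1.0130 = 1.05352000
Real growth factor = 1.19981400 / 1.05352000 = 1.13886210
Annualized real rate = 1.13886210^(1/2) − 1 = 6.7175% → 6.72%.

6.72%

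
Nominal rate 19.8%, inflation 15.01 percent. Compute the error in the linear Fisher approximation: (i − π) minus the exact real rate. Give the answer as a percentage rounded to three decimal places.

Approximate: r ≈ 19.800% − 15.010% = 4.7900%
Exact: (1 + 0.1980)/(1 + 0.1501) − 1 = 4.1649%
Error = 4.7900% − 4.1649% = 0.6251% → 0.625%.

0.625%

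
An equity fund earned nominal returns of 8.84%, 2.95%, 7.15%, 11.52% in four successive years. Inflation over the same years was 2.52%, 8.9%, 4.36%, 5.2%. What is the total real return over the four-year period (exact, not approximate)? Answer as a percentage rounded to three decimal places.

9.238%

Compound the nominal returns: 1.0884 × 1.0295 × 1.0715 × 1.1152 = 1.338936.
Compound inflation: 1.0252 × 1.0890 × 1.0436 × 1.0520 = 1.225706.
Deflate: 1.338936 / 1.225706 = 1.092379.
Total real return = 1.092379 − 1 → 9.238%.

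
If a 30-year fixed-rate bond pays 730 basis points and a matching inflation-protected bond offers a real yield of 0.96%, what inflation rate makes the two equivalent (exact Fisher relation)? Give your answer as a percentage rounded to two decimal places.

(1 + π) = (1 + i)/(1 + r) = 1.07300 / 1.00960 = 1.062797
Break-even inflation = 1.062797 − 1 → 6.28%.

6.28%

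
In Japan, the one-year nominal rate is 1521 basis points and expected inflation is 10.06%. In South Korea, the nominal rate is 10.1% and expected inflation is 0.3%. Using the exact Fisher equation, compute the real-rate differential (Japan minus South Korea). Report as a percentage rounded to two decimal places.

-5.09%

Japan: (1 + 0.1521)/(1 + 0.1006) − 1 = 4.6793%
South Korea: (1 + 0.1010)/(1 + 0.0030) − 1 = 9.7707%
Differential = 4.6793% − 9.7707% = -5.0914% → -5.09%.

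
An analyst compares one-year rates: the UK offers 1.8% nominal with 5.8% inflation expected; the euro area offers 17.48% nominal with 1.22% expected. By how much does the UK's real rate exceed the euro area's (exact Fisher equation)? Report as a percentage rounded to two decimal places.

-19.84%

The UK: (1 + 0.0180)/(1 + 0.0580) − 1 = -3.7807%
The euro area: (1 + 0.1748)/(1 + 0.0122) − 1 = 16.0640%
Differential = -3.7807% − 16.0640% = -19.8447% → -19.84%.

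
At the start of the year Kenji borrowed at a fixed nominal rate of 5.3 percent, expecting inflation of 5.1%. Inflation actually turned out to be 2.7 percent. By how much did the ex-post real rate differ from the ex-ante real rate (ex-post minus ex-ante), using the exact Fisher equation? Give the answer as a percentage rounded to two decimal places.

2.34%

Ex-ante: (1 + 0.0530)/(1 + 0.0510) − 1 = 0.1903%
Ex-post: (1 + 0.0530)/(1 + 0.0270) − 1 = 2.5316%
Difference (ex-post − ex-ante) = 2.3414% → 2.34%.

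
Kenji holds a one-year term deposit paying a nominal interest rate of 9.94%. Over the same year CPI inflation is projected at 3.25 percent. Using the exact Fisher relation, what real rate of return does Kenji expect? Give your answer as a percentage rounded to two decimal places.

6.48%

By the Fisher relation, 1 + r = (1 + i)/(1 + π).
1 + r = 1.09940 / 1.03250 = 1.064794
r = 1.064794 − 1 = 6.4794%, i.e. 6.48%.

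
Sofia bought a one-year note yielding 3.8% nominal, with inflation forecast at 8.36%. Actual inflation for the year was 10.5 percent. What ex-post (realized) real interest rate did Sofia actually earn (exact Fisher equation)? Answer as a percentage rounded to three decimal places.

Ex-post: (1 + 0.0380)/(1 + 0.1050) − 1 = -6.0633%
So the realized real rate is -6.063%.

-6.063%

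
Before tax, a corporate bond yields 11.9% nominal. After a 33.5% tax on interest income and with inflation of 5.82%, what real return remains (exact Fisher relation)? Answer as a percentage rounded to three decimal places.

After-tax nominal return = 11.9% × (1 − 0.335) = 7.9135%.
1 + r = 1.079135 / 1.05820 = 1.019784
After-tax real rate = 1.019784 − 1 → 1.978%.

1.978%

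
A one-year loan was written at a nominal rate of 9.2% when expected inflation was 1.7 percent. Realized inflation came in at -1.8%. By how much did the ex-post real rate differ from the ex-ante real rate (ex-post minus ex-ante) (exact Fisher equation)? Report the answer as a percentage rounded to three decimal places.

Ex-ante: (1 + 0.0920)/(1 + 0.0170) − 1 = 7.3746%
Ex-post: (1 + 0.0920)/(1 − 0.0180) − 1 = 11.2016%
Difference (ex-post − ex-ante) = 3.8270% → 3.827%.

3.827%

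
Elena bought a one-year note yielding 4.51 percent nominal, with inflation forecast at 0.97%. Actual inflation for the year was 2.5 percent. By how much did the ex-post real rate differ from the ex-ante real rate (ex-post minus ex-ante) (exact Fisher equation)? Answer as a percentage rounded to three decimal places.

-1.545%

Ex-ante: (1 + 0.0451)/(1 + 0.0097) − 1 = 3.5060%
Ex-post: (1 + 0.0451)/(1 + 0.0250) − 1 = 1.9610%
Difference (ex-post − ex-ante) = -1.5450% → -1.545%.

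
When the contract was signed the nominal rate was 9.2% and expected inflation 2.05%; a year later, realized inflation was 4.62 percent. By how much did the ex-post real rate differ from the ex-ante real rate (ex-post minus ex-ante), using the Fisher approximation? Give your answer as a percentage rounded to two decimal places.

-2.57%

Ex-ante: 9.2% − 2.05% = 7.150%
Ex-post: 9.2% − 4.62% = 4.580%
Difference (ex-post − ex-ante) = -2.5700% → -2.57%.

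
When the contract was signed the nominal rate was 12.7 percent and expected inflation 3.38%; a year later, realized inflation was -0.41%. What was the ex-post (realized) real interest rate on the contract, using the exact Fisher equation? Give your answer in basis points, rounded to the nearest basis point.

1316 basis points

Ex-post: (1 + 0.1270)/(1 − 0.0041) − 1 = 13.1640%
So the realized real rate is 1316 basis points.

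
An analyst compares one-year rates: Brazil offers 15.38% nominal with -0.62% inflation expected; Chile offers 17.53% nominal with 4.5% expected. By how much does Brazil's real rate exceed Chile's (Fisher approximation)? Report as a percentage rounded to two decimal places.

2.97%

Brazil: 15.38% − (-0.62%) = 16.000%
Chile: 17.53% − 4.5% = 13.030%
Differential = 2.970% → 2.97%.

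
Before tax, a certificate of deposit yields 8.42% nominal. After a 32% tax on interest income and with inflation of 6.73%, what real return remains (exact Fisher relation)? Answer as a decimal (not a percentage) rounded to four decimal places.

After-tax nominal return = 8.42% × (1 − 0.32) = 5.7256%.
1 + r = 1.057256 / 1.06730 = 0.990589
After-tax real rate = 0.990589 − 1 → -0.0094.

-0.0094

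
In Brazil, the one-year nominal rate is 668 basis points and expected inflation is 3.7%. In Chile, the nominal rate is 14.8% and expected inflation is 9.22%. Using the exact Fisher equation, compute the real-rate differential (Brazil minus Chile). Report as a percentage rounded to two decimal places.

-2.24%

Brazil: (1 + 0.0668)/(1 + 0.0370) − 1 = 2.8737%
Chile: (1 + 0.1480)/(1 + 0.0922) − 1 = 5.1090%
Differential = 2.8737% − 5.1090% = -2.2353% → -2.24%.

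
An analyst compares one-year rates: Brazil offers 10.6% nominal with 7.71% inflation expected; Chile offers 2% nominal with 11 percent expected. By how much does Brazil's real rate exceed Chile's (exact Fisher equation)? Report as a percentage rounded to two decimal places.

Brazil: (1 + 0.1060)/(1 + 0.0771) − 1 = 2.6831%
Chile: (1 + 0.0200)/(1 + 0.1100) − 1 = -8.1081%
Differential = 2.6831% − (-8.1081%) = 10.7912% → 10.79%.

10.79%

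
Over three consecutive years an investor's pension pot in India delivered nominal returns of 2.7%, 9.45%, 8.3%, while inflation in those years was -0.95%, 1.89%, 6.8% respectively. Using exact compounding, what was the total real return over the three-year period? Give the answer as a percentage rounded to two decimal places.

12.94%

Nominal growth factor = 1.0270 × 1.0945 × 1.0830 = 1.217348
Price-level growth factor = 0.9905 × 1.0189 × 1.0680 = 1.077847
Real growth factor = 1.217348 / 1.077847 = 1.129425
Total real return = 1.129425 − 1 → 12.94%.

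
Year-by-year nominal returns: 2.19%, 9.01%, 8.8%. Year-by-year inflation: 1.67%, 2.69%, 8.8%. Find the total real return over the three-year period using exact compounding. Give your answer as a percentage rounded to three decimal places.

Compound the nominal returns: 1.0219 × 1.0901 × 1.0880 = 1.212003.
Compound inflation: 1.0167 × 1.0269 × 1.0880 = 1.135926.
Deflate: 1.212003 / 1.135926 = 1.066974.
Total real return = 1.066974 − 1 → 6.697%.

6.697%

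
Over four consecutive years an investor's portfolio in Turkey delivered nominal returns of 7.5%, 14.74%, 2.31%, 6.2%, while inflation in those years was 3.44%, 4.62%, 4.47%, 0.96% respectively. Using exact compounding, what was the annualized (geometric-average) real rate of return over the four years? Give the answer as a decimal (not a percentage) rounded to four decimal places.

Compound the nominal returns: 1.0750 × 1.1474 × 1.0231 × 1.0620 = 1.34018857.
Compound inflation: 1.0344 × 1.0462 × 1.0447 × 1.0096 = 1.14141655.
Deflate: 1.34018857 / 1.14141655 = 1.17414504.
Annualized real rate = 1.17414504^(1/4) − 1 = 4.0951% → 0.0410.

0.0410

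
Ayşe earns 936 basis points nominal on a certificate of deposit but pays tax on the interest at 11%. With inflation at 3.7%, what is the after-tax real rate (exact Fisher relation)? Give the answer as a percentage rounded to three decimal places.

After-tax nominal return = 9.36% × (1 − 0.11) = 8.3304%.
1 + r = 1.083304 / 1.03700 = 1.044652
After-tax real rate = 1.044652 − 1 → 4.465%.

4.465%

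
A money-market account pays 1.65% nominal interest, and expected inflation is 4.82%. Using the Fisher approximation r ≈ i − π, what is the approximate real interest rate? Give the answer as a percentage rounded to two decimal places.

-3.17%

r ≈ i − π = 1.65% − 4.82% = -3.17%.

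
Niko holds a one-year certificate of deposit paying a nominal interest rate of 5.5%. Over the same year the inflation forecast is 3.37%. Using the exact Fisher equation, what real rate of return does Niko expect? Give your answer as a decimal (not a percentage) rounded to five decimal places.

By the Fisher equation, 1 + r = (1 + i)/(1 + π).
1 + r = 1.05500 / 1.03370 = 1.020606
r = 1.020606 − 1 = 2.0606%, i.e. 0.02061.

0.02061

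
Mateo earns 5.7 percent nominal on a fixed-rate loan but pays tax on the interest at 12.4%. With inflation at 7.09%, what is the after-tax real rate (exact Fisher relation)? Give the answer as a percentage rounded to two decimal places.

-1.96%

After-tax nominal return = 5.7% × (1 − 0.124) = 4.9932%.
1 + r = 1.049932 / 1.07090 = 0.980420
After-tax real rate = 0.980420 − 1 → -1.96%.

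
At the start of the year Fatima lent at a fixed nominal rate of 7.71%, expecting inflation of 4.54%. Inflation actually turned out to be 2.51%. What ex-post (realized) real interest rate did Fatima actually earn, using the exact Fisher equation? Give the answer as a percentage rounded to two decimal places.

Ex-post: (1 + 0.0771)/(1 + 0.0251) − 1 = 5.0727%
So the realized real rate is 5.07%.

5.07%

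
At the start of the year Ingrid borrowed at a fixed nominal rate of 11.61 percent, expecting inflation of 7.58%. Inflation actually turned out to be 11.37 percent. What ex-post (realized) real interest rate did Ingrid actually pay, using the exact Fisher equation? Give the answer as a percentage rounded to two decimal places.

Ex-post: (1 + 0.1161)/(1 + 0.1137) − 1 = 0.2155%
So the realized real rate is 0.22%.

0.22%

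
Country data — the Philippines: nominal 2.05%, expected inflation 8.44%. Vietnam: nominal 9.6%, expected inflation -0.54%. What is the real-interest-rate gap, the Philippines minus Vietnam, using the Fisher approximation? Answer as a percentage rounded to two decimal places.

The Philippines: 2.05% − 8.44% = -6.390%
Vietnam: 9.6% − (-0.54%) = 10.140%
Differential = -16.530% → -16.53%.

-16.53%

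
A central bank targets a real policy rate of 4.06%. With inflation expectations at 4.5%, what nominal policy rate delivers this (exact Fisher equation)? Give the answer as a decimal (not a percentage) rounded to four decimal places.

0.0874

(1 + i) = (1 + r)(1 + π) = 1.04060 × 1.04500 = 1.087427
i = 1.087427 − 1, so the required nominal rate is 0.0874.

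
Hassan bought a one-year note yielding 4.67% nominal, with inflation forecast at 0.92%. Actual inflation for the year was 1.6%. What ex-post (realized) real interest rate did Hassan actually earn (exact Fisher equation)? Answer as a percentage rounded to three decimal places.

Ex-post: (1 + 0.0467)/(1 + 0.0160) − 1 = 3.0217%
So the realized real rate is 3.022%.

3.022%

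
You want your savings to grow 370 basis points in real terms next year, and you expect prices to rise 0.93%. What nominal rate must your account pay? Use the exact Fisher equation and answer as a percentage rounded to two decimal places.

(1 + i) = (1 + r)(1 + π) = 1.03700 × 1.00930 = 1.0466441
i = 1.0466441 − 1, so the required nominal rate is 4.66%.

4.66%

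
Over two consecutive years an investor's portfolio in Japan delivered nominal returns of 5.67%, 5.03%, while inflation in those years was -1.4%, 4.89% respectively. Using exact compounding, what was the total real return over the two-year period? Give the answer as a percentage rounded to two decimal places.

Nominal growth factor = 1.0567 × 1.0503 = 1.109852
Price-level growth factor = 0.9860 × 1.0489 = 1.034215
Real growth factor = 1.109852 / 1.034215 = 1.073134
Total real return = 1.073134 − 1 → 7.31%.

7.31%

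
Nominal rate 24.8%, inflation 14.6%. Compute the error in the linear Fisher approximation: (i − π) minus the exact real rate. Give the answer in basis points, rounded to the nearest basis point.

130 basis points

Approximate: r ≈ 24.800% − 14.600% = 10.2000%
Exact: (1 + 0.2480)/(1 + 0.1460) − 1 = 8.9005%
Error = 10.2000% − 8.9005% = 1.2995% → 130 basis points.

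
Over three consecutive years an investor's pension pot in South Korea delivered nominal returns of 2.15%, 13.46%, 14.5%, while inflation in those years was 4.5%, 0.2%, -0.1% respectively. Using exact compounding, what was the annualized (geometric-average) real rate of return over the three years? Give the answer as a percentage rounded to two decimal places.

Compound the nominal returns: 1.0215 × 1.1346 × 1.1450 = 1.32704802.
Compound inflation: 1.0450 × 1.0020 × 0.9990 = 1.04604291.
Deflate: 1.32704802 / 1.04604291 = 1.26863631.
Annualized real rate = 1.26863631^(1/3) − 1 = 8.2544% → 8.25%.

8.25%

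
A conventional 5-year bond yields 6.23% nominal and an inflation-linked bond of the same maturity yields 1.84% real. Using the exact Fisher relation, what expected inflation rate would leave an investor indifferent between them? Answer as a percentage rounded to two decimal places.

(1 + π) = (1 + i)/(1 + r) = 1.06230 / 1.01840 = 1.043107
Break-even inflation = 1.043107 − 1 → 4.31%.

4.31%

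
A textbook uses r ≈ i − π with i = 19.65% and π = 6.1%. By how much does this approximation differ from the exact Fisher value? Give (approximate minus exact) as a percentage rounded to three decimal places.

0.779%

Approximate: r ≈ 19.650% − 6.100% = 13.5500%
Exact: (1 + 0.1965)/(1 + 0.0610) − 1 = 12.7710%
Error = 13.5500% − 12.7710% = 0.7790% → 0.779%.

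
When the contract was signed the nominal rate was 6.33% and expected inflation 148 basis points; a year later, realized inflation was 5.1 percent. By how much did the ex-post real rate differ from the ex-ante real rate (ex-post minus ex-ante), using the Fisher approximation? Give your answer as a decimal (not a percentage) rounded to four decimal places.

-0.0362

Ex-ante: 6.33% − 1.48% = 4.850%
Ex-post: 6.33% − 5.1% = 1.230%
Difference (ex-post − ex-ante) = -3.6200% → -0.0362.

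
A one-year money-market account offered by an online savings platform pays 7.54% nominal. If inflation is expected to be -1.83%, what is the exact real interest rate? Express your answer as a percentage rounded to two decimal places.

9.54%

1 + r = 1.07540 / 0.98170 = 1.095447
r = 1.095447 − 1 = 9.5447%, i.e. 9.54%.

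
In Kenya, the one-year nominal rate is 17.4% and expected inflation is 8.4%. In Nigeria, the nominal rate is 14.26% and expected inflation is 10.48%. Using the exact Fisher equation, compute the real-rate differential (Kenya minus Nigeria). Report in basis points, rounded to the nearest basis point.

Kenya: (1 + 0.1740)/(1 + 0.0840) − 1 = 8.3026%
Nigeria: (1 + 0.1426)/(1 + 0.1048) − 1 = 3.4214%
Differential = 8.3026% − 3.4214% = 4.8811% → 488 basis points.

488 basis points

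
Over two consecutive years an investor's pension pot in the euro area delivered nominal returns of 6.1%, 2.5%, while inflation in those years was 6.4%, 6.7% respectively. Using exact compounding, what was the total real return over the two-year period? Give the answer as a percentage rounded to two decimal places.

Compound the nominal returns: 1.0610 × 1.0250 = 1.087525.
Compound inflation: 1.0640 × 1.0670 = 1.135288.
Deflate: 1.087525 / 1.135288 = 0.957929.
Total real return = 0.957929 − 1 → -4.21%.

-4.21%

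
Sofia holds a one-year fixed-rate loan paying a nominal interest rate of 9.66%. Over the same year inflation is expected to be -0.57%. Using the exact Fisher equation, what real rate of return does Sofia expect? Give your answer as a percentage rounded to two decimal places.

10.29%

By the Fisher equation, 1 + r = (1 + i)/(1 + π).
1 + r = 1.09660 / 0.99430 = 1.102886
r = 1.102886 − 1 = 10.2886%, i.e. 10.29%.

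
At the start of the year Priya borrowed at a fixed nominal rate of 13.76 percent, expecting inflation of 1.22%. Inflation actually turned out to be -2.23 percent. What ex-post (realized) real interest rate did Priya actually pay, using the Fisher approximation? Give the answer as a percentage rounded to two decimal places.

Ex-post: 13.76% − (-2.23%) = 15.990%
So the realized real rate is 15.99%.

15.99%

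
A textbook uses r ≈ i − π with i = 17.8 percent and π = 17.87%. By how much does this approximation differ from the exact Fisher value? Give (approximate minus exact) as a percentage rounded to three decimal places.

Approximate: r ≈ 17.800% − 17.870% = -0.0700%
Exact: (1 + 0.1780)/(1 + 0.1787) − 1 = -0.0594%
Error = -0.0700% − (-0.0594%) = -0.0106% → -0.011%.

-0.011%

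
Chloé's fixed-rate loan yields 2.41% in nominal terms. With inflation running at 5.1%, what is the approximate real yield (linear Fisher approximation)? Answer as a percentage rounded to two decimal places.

-2.69%

r ≈ i − π = 2.41% − 5.1% = -2.69%.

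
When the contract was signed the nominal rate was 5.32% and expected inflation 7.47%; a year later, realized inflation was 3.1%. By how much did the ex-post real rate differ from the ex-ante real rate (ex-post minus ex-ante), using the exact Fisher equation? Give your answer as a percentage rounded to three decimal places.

4.154%

Ex-ante: (1 + 0.0532)/(1 + 0.0747) − 1 = -2.0006%
Ex-post: (1 + 0.0532)/(1 + 0.0310) − 1 = 2.1532%
Difference (ex-post − ex-ante) = 4.1538% → 4.154%.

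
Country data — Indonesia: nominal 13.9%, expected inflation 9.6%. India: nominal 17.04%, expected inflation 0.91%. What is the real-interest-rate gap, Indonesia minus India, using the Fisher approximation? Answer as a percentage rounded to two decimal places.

-11.83%

Indonesia: 13.9% − 9.6% = 4.300%
India: 17.04% − 0.91% = 16.130%
Differential = -11.830% → -11.83%.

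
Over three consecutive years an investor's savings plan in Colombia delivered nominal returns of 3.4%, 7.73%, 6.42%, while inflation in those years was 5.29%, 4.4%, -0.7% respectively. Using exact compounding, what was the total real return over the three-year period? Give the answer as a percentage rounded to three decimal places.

Nominal growth factor = 1.0340 × 1.0773 × 1.0642 = 1.185442
Price-level growth factor = 1.0529 × 1.0440 × 0.9930 = 1.091533
Real growth factor = 1.185442 / 1.091533 = 1.086034
Total real return = 1.086034 − 1 → 8.603%.

8.603%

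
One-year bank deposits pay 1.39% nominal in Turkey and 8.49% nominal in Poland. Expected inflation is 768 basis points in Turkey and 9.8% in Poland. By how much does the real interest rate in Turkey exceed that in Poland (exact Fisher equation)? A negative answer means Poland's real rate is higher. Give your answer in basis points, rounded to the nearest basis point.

Turkey: (1 + 0.0139)/(1 + 0.0768) − 1 = -5.8414%
Poland: (1 + 0.0849)/(1 + 0.0980) − 1 = -1.1931%
Differential = -5.8414% − (-1.1931%) = -4.6483% → -465 basis points.

-465 basis points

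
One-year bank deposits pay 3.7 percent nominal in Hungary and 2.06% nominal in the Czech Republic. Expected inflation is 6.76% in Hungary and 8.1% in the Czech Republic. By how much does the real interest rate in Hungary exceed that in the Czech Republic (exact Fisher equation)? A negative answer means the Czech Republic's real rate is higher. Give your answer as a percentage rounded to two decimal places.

2.72%

Hungary: (1 + 0.0370)/(1 + 0.0676) − 1 = -2.8662%
The Czech Republic: (1 + 0.0206)/(1 + 0.0810) − 1 = -5.5874%
Differential = -2.8662% − (-5.5874%) = 2.7212% → 2.72%.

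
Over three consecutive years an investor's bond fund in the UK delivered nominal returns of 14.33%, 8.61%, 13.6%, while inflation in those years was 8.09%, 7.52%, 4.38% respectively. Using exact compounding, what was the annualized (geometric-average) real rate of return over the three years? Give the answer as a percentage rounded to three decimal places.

5.157%

Nominal growth factor = 1.1433 × 1.0861 × 1.1360 = 1.41061452
Price-level growth factor = 1.0809 × 1.0752 × 1.0438 = 1.21308733
Real growth factor = 1.41061452 / 1.21308733 = 1.16283015
Annualized real rate = 1.16283015^(1/3) − 1 = 5.1571% → 5.157%.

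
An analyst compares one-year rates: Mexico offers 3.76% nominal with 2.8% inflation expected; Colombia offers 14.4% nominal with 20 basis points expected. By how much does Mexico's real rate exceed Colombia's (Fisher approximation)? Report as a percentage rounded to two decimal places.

Mexico: 3.76% − 2.8% = 0.960%
Colombia: 14.4% − 0.2% = 14.200%
Differential = -13.240% → -13.24%.

-13.24%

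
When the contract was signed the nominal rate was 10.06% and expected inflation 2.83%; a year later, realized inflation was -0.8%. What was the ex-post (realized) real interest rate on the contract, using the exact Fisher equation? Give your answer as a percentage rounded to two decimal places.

Ex-post: (1 + 0.1006)/(1 − 0.0080) − 1 = 10.9476%
So the realized real rate is 10.95%.

10.95%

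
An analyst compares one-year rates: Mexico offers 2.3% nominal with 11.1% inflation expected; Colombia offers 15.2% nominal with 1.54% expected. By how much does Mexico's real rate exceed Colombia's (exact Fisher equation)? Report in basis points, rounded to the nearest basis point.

-2137 basis points

Mexico: (1 + 0.0230)/(1 + 0.1110) − 1 = -7.9208%
Colombia: (1 + 0.1520)/(1 + 0.0154) − 1 = 13.4528%
Differential = -7.9208% − 13.4528% = -21.3736% → -2137 basis points.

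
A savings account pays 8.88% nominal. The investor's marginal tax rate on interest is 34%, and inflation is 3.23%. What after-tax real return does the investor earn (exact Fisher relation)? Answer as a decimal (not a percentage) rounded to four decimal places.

After-tax nominal return = 8.88% × (1 − 0.34) = 5.8608%.
1 + r = 1.058608 / 1.03230 = 1.025485
After-tax real rate = 1.025485 − 1 → 0.0255.

0.0255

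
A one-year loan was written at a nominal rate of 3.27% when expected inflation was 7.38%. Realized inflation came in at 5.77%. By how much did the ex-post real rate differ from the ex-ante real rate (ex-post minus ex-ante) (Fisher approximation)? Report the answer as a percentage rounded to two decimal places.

Ex-ante: 3.27% − 7.38% = -4.110%
Ex-post: 3.27% − 5.77% = -2.500%
Difference (ex-post − ex-ante) = 1.6100% → 1.61%.

1.61%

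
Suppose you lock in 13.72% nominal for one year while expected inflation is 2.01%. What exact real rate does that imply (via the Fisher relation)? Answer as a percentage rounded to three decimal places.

By the Fisher relation, 1 + r = (1 + i)/(1 + π).
1 + r = 1.13720 / 1.02010 = 1.114793
r = 1.114793 − 1 = 11.4793%, i.e. 11.479%.

11.479%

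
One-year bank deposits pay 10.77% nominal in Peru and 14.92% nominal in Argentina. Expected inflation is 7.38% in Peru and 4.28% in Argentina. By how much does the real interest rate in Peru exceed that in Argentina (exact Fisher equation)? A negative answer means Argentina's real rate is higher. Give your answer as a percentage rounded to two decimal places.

Peru: (1 + 0.1077)/(1 + 0.0738) − 1 = 3.1570%
Argentina: (1 + 0.1492)/(1 + 0.0428) − 1 = 10.2033%
Differential = 3.1570% − 10.2033% = -7.0463% → -7.05%.

-7.05%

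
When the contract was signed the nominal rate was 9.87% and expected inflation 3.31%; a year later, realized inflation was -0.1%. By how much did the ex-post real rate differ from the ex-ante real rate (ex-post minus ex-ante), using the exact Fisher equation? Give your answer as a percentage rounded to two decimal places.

3.63%

Ex-ante: (1 + 0.0987)/(1 + 0.0331) − 1 = 6.3498%
Ex-post: (1 + 0.0987)/(1 − 0.0010) − 1 = 9.9800%
Difference (ex-post − ex-ante) = 3.6302% → 3.63%.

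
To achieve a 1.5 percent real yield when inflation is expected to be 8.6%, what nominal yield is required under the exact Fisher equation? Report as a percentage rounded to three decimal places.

(1 + i) = (1 + r)(1 + π) = 1.01500 × 1.08600 = 1.10229
i = 1.10229 − 1, so the required nominal rate is 10.229%.

10.229%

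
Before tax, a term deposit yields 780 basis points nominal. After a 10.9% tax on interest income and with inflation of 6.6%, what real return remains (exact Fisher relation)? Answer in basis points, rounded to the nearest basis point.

After-tax nominal return = 7.8% × (1 − 0.109) = 6.9498%.
1 + r = 1.069498 / 1.06600 = 1.003281
After-tax real rate = 1.003281 − 1 → 33 basis points.

33 basis points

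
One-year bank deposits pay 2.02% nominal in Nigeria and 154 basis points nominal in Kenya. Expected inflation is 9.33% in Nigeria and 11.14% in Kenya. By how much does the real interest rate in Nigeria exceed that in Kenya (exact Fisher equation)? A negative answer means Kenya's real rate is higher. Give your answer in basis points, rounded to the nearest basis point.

195 basis points

Nigeria: (1 + 0.0202)/(1 + 0.0933) − 1 = -6.6862%
Kenya: (1 + 0.0154)/(1 + 0.1114) − 1 = -8.6378%
Differential = -6.6862% − (-8.6378%) = 1.9516% → 195 basis points.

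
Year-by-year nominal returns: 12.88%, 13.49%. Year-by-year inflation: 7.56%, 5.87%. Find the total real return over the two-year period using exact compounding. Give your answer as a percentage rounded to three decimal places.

Nominal growth factor = 1.1288 × 1.1349 = 1.281075
Price-level growth factor = 1.0756 × 1.0587 = 1.138738
Real growth factor = 1.281075 / 1.138738 = 1.124996
Total real return = 1.124996 − 1 → 12.500%.

12.500%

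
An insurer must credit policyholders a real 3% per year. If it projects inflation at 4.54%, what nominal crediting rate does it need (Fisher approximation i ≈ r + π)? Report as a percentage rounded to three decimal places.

i ≈ r + π = 3% + 4.54% = 7.540%.

7.540%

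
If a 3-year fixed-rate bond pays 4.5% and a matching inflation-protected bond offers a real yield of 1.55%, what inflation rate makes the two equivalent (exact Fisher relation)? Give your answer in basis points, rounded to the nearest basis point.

290 basis points

(1 + π) = (1 + i)/(1 + r) = 1.04500 / 1.01550 = 1.0290497
Break-even inflation = 1.0290497 − 1 → 290 basis points.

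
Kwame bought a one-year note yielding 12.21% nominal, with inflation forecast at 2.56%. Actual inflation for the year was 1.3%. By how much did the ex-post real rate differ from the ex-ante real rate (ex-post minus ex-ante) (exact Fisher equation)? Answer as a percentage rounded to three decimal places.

Ex-ante: (1 + 0.1221)/(1 + 0.0256) − 1 = 9.4091%
Ex-post: (1 + 0.1221)/(1 + 0.0130) − 1 = 10.7700%
Difference (ex-post − ex-ante) = 1.3609% → 1.361%.

1.361%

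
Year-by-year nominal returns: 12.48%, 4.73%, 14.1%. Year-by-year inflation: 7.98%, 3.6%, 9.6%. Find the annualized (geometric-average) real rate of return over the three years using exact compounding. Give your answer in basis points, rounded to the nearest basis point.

311 basis points

Compound the nominal returns: 1.1248 × 1.0473 × 1.1410 = 1.34410147.
Compound inflation: 1.0798 × 1.0360 × 1.0960 = 1.22606539.
Deflate: 1.34410147 / 1.22606539 = 1.09627226.
Annualized real rate = 1.09627226^(1/3) − 1 = 3.1113% → 311 basis points.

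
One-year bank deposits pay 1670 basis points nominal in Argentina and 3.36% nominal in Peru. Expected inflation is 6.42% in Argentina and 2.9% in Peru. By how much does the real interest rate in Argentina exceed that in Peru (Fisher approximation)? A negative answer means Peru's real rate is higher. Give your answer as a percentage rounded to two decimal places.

9.82%

Argentina: 16.7% − 6.42% = 10.280%
Peru: 3.36% − 2.9% = 0.460%
Differential = 9.820% → 9.82%.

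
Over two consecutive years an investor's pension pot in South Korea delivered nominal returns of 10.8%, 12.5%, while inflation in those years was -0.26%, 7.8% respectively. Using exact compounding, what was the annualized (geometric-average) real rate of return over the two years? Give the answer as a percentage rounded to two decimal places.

7.67%

Compound the nominal returns: 1.1080 × 1.1250 = 1.24650000.
Compound inflation: 0.9974 × 1.0780 = 1.07519720.
Deflate: 1.24650000 / 1.07519720 = 1.15932222.
Annualized real rate = 1.15932222^(1/2) − 1 = 7.6718% → 7.67%.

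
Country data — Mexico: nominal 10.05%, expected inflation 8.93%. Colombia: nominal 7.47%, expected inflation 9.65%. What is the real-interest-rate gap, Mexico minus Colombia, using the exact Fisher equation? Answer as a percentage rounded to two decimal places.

Mexico: (1 + 0.1005)/(1 + 0.0893) − 1 = 1.0282%
Colombia: (1 + 0.0747)/(1 + 0.0965) − 1 = -1.9881%
Differential = 1.0282% − (-1.9881%) = 3.0163% → 3.02%.

3.02%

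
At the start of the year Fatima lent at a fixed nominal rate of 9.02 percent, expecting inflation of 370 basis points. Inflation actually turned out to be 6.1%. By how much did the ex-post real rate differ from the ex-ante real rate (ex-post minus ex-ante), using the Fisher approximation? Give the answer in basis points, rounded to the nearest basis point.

-240 basis points

Ex-ante: 9.02% − 3.7% = 5.320%
Ex-post: 9.02% − 6.1% = 2.920%
Difference (ex-post − ex-ante) = -2.4000% → -240 basis points.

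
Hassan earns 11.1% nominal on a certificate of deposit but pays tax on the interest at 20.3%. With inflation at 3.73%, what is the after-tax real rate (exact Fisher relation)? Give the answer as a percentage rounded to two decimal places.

4.93%

After-tax nominal return = 11.1% × (1 − 0.203) = 8.8467%.
1 + r = 1.088467 / 1.03730 = 1.049327
After-tax real rate = 1.049327 − 1 → 4.93%.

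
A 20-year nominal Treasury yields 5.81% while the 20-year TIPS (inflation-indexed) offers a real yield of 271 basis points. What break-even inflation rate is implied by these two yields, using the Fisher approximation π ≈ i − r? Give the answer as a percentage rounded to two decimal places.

3.10%

π ≈ i − r = 5.81% − 2.71% → 3.10%.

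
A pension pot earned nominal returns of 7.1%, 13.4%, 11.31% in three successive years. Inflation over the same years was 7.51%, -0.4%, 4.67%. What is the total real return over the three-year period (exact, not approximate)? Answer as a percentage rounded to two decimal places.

20.62%

Nominal growth factor = 1.0710 × 1.1340 × 1.1131 = 1.351876
Price-level growth factor = 1.0751 × 0.9960 × 1.0467 = 1.120806
Real growth factor = 1.351876 / 1.120806 = 1.206164
Total real return = 1.206164 − 1 → 20.62%.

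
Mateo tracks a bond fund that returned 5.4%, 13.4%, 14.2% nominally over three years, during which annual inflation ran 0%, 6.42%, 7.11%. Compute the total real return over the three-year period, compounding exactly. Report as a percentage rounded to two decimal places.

Compound the nominal returns: 1.0540 × 1.1340 × 1.1420 = 1.364960.
Compound inflation: 1.0000 × 1.0642 × 1.0711 = 1.139865.
Deflate: 1.364960 / 1.139865 = 1.197475.
Total real return = 1.197475 − 1 → 19.75%.

19.75%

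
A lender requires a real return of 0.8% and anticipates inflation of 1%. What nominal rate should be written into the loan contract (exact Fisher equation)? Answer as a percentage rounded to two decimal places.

1.81%

(1 + i) = (1 + r)(1 + π) = 1.00800 × 1.01000 = 1.01808
i = 1.01808 − 1, so the required nominal rate is 1.81%.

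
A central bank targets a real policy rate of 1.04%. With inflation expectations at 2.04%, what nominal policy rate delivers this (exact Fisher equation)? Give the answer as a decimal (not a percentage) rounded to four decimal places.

(1 + i) = (1 + r)(1 + π) = 1.01040 × 1.02040 = 1.03101216
i = 1.03101216 − 1, so the required nominal rate is 0.0310.

0.0310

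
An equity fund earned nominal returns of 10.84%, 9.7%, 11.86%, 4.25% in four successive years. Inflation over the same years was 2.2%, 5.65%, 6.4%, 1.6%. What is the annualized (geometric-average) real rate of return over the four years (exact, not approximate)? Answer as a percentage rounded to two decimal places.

4.98%

Nominal growth factor = 1.1084 × 1.0970 × 1.1186 × 1.0425 = 1.41792749
Price-level growth factor = 1.0220 × 1.0565 × 1.0640 × 1.0160 = 1.16722810
Real growth factor = 1.41792749 / 1.16722810 = 1.21478184
Annualized real rate = 1.21478184^(1/4) − 1 = 4.9844% → 4.98%.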